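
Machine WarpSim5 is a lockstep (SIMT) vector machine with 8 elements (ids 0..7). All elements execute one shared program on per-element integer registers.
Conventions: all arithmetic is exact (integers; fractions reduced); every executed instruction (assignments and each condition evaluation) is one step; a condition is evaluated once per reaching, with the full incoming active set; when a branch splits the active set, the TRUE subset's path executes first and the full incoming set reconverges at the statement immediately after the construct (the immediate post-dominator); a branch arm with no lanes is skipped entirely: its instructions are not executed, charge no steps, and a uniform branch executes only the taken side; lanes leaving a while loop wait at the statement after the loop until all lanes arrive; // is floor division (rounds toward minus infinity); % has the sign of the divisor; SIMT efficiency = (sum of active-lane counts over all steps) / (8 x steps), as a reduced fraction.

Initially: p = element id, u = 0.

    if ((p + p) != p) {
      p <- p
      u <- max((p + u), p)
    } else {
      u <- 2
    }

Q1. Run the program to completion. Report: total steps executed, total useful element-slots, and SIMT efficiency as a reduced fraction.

Answer: 4 steps, 23 useful, 23/32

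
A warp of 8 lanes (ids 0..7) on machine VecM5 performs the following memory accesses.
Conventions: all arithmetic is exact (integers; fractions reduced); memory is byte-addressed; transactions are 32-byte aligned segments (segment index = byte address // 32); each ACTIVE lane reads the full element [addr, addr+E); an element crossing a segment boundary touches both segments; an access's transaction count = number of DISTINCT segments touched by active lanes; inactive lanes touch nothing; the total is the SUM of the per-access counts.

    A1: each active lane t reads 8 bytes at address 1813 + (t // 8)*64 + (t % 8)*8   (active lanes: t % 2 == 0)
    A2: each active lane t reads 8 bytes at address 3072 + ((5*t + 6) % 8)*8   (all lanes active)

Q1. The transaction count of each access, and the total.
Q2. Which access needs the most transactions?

A1: 3 transactions
A2: 2 transactions

Answer: 3,2; total 5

Answer: A1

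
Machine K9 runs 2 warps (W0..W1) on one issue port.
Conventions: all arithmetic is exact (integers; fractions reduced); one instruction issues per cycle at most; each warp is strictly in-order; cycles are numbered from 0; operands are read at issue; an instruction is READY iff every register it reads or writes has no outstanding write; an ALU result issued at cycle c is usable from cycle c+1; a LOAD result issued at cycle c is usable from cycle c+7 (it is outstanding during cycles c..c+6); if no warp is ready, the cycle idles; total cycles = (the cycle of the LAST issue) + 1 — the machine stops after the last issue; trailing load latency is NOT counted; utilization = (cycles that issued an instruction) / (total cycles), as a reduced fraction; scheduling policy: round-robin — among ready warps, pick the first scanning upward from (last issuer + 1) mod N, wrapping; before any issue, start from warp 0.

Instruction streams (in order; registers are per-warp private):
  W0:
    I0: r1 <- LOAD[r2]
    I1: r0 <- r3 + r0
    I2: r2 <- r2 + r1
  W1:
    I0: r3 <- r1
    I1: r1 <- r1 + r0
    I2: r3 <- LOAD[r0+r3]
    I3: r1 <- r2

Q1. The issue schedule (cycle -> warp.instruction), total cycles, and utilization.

cycle 0: W0.I0
cycle 1: W1.I0
cycle 2: W0.I1
cycle 3: W1.I1
cycle 4: W1.I2
cycle 5: W1.I3
cycle 6: idle
cycle 7: W0.I2

Answer: 8 cycles, utilization 7/8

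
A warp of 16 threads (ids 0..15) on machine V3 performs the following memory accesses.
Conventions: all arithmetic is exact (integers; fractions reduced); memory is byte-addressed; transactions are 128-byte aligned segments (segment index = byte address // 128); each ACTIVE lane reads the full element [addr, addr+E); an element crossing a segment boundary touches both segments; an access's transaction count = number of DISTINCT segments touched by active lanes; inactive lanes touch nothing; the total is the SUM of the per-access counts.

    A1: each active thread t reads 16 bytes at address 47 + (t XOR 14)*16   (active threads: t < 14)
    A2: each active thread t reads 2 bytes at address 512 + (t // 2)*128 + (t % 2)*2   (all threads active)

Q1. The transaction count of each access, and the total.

A1: 3 transactions
A2: 8 transactions

Answer: 3,8; total 11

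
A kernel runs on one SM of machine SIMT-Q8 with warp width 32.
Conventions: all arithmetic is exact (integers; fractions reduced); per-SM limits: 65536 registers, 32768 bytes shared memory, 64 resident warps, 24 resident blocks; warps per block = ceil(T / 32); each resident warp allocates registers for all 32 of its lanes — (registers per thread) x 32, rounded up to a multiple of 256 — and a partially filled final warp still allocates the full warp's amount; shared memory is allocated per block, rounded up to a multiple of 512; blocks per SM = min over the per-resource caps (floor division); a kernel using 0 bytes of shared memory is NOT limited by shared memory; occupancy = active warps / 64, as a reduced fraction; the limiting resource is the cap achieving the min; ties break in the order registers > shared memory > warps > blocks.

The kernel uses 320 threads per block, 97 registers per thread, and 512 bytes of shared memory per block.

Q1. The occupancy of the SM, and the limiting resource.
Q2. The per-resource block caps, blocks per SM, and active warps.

Answer: occupancy 5/32, limited by registers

registers: 1 block
shared memory: 64 blocks
warps: 6 blocks
blocks: 24 blocks

Answer: 1 block, 10 active warps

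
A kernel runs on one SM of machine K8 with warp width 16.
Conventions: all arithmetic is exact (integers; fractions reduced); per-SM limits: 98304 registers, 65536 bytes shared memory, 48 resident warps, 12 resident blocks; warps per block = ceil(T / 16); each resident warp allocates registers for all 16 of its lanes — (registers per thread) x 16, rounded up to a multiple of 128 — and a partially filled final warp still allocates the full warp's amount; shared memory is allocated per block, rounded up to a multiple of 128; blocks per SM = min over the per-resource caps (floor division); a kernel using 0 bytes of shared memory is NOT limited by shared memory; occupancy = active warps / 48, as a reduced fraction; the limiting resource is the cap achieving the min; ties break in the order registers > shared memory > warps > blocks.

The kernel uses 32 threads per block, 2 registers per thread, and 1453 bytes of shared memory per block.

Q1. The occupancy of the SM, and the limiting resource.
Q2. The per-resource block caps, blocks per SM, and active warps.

Answer: occupancy 1/2, limited by blocks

registers: 384 blocks
shared memory: 42 blocks
warps: 24 blocks
blocks: 12 blocks

Answer: 12 blocks, 24 active warps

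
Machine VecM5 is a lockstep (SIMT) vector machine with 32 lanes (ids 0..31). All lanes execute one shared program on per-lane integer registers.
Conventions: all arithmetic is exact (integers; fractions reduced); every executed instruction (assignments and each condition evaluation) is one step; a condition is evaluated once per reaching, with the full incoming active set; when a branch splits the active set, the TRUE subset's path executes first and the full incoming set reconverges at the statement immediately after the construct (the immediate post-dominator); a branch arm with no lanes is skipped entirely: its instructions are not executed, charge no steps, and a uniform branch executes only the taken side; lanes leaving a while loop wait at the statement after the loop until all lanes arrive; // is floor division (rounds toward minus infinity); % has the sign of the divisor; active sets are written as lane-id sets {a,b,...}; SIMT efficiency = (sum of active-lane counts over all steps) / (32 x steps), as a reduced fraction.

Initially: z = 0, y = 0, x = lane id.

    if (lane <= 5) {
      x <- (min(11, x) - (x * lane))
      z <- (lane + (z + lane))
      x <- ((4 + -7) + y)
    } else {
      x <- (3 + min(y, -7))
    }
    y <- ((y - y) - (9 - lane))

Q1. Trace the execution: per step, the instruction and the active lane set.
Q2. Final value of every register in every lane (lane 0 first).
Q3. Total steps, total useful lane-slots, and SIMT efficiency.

step 0: eval (lane <= 5)             {0,1,2,3,4,5,6,7,8,9,10,11,12,13,14,15,16,17,18,19,20,21,22,23,24,25,26,27,28,29,30,31}
step 1: x <- (min(11, x) - (x * lane)) {0,1,2,3,4,5}
step 2: z <- (lane + (z + lane))     {0,1,2,3,4,5}
step 3: x <- ((4 + -7) + y)          {0,1,2,3,4,5}
step 4: x <- (3 + min(y, -7))        {6,7,8,9,10,11,12,13,14,15,16,17,18,19,20,21,22,23,24,25,26,27,28,29,30,31}
step 5: y <- ((y - y) - (9 - lane))  {0,1,2,3,4,5,6,7,8,9,10,11,12,13,14,15,16,17,18,19,20,21,22,23,24,25,26,27,28,29,30,31}

Answer: 6 steps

z: 0,2,4,6,8,10,0,0,0,0,0,0,0,0,0,0,0,0,0,0,0,0,0,0,0,0,0,0,0,0,0,0
y: -9,-8,-7,-6,-5,-4,-3,-2,-1,0,1,2,3,4,5,6,7,8,9,10,11,12,13,14,15,16,17,18,19,20,21,22
x: -3,-3,-3,-3,-3,-3,-4,-4,-4,-4,-4,-4,-4,-4,-4,-4,-4,-4,-4,-4,-4,-4,-4,-4,-4,-4,-4,-4,-4,-4,-4,-4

steps = 6; useful = 108; efficiency = 108/192 = 9/16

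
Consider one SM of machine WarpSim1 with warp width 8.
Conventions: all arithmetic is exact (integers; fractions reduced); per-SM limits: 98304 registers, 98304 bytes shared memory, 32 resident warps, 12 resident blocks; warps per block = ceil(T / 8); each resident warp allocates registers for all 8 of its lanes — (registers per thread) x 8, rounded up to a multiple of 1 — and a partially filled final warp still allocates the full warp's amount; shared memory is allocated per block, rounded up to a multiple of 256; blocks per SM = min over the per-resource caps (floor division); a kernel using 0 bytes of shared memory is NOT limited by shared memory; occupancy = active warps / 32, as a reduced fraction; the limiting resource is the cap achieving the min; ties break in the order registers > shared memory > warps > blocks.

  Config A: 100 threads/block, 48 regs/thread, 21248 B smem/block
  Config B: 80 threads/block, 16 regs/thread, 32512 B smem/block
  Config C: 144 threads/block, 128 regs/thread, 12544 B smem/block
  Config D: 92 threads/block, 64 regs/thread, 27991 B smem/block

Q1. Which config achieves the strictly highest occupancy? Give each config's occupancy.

occupancies: A 13/16, B 15/16, C 9/16, D 3/4

Answer: B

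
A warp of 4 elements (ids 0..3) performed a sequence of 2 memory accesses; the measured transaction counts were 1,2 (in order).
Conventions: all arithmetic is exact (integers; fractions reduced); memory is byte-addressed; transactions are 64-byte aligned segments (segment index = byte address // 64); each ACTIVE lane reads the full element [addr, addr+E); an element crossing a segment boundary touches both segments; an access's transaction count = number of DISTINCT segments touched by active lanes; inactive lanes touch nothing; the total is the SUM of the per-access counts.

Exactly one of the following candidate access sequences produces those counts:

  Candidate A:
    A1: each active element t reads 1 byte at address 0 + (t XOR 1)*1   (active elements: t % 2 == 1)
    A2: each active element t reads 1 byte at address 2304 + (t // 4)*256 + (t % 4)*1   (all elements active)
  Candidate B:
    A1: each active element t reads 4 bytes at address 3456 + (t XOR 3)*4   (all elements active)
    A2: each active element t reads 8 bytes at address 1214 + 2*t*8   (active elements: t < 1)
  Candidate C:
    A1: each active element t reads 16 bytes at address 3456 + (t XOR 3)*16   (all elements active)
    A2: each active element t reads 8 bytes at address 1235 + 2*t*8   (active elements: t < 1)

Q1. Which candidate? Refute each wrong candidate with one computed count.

A: A2 gives 1 transaction, not 2
C: A2 gives 1 transaction, not 2
B: all counts match (1,2)

Answer: B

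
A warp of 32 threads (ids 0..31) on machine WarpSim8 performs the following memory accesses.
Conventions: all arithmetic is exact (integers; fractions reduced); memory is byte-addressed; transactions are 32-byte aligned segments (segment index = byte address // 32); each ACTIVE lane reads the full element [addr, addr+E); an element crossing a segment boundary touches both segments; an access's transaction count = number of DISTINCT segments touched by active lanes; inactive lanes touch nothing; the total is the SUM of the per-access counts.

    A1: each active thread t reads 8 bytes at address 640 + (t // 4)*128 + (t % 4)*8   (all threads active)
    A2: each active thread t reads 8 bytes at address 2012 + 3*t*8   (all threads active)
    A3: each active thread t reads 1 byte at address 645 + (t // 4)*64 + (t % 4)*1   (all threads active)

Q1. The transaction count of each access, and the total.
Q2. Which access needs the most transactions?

A1: 8 transactions
A2: 25 transactions
A3: 8 transactions

Answer: 8,25,8; total 41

Answer: A2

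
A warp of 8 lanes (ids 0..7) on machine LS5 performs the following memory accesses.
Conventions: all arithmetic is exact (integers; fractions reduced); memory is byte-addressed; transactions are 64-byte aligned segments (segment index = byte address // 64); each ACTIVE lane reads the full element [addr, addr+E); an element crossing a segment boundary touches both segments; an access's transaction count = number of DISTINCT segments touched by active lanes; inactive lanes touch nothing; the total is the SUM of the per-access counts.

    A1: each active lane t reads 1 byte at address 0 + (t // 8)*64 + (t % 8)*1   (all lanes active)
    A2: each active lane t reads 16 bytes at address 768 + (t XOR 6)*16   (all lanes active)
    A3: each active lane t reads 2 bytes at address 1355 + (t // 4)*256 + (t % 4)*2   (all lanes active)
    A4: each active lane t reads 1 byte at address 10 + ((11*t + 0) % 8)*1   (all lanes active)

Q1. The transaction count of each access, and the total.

A1: 1 transaction
A2: 2 transactions
A3: 2 transactions
A4: 1 transaction

Answer: 1,2,2,1; total 6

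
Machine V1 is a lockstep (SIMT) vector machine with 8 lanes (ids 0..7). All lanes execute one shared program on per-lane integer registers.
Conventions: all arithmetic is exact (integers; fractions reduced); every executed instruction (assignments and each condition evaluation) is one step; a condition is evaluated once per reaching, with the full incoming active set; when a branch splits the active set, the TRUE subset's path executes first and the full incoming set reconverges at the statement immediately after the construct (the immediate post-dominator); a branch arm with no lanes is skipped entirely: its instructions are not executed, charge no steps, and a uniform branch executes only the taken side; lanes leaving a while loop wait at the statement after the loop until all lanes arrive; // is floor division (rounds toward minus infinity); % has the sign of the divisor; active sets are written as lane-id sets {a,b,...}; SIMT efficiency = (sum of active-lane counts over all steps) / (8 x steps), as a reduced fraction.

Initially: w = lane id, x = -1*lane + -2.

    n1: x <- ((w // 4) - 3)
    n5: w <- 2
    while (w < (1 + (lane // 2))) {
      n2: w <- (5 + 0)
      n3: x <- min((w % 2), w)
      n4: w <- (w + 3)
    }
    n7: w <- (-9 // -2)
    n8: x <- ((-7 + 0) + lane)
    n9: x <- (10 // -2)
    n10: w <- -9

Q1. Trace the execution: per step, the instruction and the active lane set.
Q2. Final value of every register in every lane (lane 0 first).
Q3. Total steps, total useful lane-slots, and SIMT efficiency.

step 0: x <- ((w // 4) - 3)          {0,1,2,3,4,5,6,7}
step 1: w <- 2                       {0,1,2,3,4,5,6,7}
step 2: eval (w < (1 + (lane // 2))) {0,1,2,3,4,5,6,7}
step 3: w <- (5 + 0)                 {4,5,6,7}
step 4: x <- min((w % 2), w)         {4,5,6,7}
step 5: w <- (w + 3)                 {4,5,6,7}
step 6: eval (w < (1 + (lane // 2))) {4,5,6,7}
step 7: w <- (-9 // -2)              {0,1,2,3,4,5,6,7}
step 8: x <- ((-7 + 0) + lane)       {0,1,2,3,4,5,6,7}
step 9: x <- (10 // -2)              {0,1,2,3,4,5,6,7}
step 10: w <- -9                      {0,1,2,3,4,5,6,7}

Answer: 11 steps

w: -9,-9,-9,-9,-9,-9,-9,-9
x: -5,-5,-5,-5,-5,-5,-5,-5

steps = 11; useful = 72; efficiency = 72/88 = 9/11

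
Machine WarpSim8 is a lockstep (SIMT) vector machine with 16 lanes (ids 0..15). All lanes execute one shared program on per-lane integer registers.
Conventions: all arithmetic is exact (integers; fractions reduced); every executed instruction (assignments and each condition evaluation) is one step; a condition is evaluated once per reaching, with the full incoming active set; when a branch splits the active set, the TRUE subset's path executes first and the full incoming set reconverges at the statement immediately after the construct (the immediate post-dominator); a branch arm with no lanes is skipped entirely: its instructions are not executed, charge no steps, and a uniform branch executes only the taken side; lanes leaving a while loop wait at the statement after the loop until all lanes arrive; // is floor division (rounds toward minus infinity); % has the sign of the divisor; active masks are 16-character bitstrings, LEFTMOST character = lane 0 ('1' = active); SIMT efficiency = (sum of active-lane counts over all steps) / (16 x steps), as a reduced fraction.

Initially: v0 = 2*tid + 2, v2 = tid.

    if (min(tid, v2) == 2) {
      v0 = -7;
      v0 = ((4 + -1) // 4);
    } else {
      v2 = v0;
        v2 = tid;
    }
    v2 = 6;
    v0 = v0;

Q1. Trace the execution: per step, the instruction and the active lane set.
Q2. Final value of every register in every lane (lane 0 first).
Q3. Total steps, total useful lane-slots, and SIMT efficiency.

step 0: eval (min(tid, v2) == 2)     1111111111111111
step 1: v0 <- -7                     0010000000000000
step 2: v0 <- ((4 + -1) // 4)        0010000000000000
step 3: v2 <- v0                     1101111111111111
step 4: v2 <- tid                    1101111111111111
step 5: v2 <- 6                      1111111111111111
step 6: v0 <- v0                     1111111111111111

Answer: 7 steps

v0: 2,4,0,8,10,12,14,16,18,20,22,24,26,28,30,32
v2: 6,6,6,6,6,6,6,6,6,6,6,6,6,6,6,6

steps = 7; useful = 80; efficiency = 80/112 = 5/7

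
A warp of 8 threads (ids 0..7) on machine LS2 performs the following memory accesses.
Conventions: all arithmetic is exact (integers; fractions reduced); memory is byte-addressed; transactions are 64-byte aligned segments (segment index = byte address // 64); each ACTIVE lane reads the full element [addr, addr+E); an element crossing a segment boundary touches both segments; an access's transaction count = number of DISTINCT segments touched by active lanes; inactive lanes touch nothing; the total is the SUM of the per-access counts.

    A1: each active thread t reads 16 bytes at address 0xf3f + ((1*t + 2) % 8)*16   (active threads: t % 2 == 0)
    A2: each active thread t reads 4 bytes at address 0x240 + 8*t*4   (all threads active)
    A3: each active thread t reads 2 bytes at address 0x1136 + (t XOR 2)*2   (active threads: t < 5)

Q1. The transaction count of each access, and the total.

A1: 3 transactions
A2: 4 transactions
A3: 2 transactions

Answer: 3,4,2; total 9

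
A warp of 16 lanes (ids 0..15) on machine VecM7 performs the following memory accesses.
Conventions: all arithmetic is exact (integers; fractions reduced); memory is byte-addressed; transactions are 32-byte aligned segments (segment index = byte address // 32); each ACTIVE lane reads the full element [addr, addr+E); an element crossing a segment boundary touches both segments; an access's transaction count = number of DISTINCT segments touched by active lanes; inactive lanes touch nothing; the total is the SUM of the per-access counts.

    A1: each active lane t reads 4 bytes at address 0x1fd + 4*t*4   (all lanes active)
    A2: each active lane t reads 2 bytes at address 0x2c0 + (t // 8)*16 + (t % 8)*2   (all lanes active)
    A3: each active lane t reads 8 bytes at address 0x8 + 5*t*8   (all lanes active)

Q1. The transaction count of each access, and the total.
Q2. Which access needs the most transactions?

A1: 9 transactions
A2: 1 transaction
A3: 16 transactions

Answer: 9,1,16; total 26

Answer: A3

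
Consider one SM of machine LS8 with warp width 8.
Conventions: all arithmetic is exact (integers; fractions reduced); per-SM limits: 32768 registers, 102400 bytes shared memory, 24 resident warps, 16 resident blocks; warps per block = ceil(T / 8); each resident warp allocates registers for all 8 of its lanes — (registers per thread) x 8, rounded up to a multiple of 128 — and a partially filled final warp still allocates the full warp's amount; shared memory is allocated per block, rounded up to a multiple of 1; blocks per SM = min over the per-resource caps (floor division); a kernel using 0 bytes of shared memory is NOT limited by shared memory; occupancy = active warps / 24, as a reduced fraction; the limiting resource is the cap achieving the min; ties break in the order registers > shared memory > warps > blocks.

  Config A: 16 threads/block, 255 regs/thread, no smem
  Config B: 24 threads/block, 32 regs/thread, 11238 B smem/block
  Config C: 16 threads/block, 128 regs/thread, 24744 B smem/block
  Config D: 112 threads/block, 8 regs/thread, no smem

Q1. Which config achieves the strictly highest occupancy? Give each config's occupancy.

occupancies: A 2/3, B 1, C 1/3, D 7/12

Answer: B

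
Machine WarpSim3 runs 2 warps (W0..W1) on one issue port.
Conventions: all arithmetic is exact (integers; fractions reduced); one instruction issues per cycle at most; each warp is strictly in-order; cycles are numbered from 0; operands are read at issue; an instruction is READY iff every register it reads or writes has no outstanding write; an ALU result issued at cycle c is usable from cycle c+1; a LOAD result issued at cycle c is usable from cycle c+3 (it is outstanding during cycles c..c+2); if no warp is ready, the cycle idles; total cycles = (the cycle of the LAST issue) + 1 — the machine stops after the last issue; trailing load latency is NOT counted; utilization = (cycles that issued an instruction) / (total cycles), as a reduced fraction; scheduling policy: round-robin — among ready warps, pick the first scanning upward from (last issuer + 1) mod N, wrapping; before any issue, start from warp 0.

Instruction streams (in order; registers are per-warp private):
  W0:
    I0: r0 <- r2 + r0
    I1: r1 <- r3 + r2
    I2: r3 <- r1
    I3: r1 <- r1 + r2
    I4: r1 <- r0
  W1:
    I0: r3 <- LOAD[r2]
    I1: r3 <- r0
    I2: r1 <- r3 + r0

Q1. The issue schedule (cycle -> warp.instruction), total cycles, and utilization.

cycle 0: W0.I0
cycle 1: W1.I0
cycle 2: W0.I1
cycle 3: W0.I2
cycle 4: W1.I1
cycle 5: W0.I3
cycle 6: W1.I2
cycle 7: W0.I4

Answer: 8 cycles, utilization 1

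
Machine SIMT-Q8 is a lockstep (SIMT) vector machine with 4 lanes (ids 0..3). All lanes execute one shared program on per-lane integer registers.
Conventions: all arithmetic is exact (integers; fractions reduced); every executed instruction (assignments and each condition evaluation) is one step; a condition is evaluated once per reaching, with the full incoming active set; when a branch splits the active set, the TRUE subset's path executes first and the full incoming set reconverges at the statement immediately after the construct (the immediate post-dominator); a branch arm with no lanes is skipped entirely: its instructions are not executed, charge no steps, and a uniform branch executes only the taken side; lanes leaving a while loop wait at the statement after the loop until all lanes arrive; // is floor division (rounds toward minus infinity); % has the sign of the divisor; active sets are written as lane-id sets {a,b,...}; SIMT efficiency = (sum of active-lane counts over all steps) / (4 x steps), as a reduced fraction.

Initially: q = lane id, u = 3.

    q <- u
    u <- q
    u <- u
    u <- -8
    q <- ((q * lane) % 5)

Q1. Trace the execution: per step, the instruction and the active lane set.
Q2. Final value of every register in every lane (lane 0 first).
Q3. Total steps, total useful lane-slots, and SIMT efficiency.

step 0: q <- u                       {0,1,2,3}
step 1: u <- q                       {0,1,2,3}
step 2: u <- u                       {0,1,2,3}
step 3: u <- -8                      {0,1,2,3}
step 4: q <- ((q * lane) % 5)        {0,1,2,3}

Answer: 5 steps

q: 0,3,1,4
u: -8,-8,-8,-8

steps = 5; useful = 20; efficiency = 20/20 = 1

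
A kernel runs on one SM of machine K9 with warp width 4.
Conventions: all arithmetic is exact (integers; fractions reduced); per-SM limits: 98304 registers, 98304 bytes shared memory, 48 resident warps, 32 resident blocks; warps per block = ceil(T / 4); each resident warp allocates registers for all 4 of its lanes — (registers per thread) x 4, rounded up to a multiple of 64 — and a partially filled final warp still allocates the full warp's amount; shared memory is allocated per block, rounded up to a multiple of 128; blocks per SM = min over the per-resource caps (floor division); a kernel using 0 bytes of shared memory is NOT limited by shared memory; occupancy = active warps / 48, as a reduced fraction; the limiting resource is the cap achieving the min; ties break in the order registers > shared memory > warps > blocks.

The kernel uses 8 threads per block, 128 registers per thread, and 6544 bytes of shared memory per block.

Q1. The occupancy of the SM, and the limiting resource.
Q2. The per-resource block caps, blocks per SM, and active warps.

Answer: occupancy 7/12, limited by shared memory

registers: 96 blocks
shared memory: 14 blocks
warps: 24 blocks
blocks: 32 blocks

Answer: 14 blocks, 28 active warps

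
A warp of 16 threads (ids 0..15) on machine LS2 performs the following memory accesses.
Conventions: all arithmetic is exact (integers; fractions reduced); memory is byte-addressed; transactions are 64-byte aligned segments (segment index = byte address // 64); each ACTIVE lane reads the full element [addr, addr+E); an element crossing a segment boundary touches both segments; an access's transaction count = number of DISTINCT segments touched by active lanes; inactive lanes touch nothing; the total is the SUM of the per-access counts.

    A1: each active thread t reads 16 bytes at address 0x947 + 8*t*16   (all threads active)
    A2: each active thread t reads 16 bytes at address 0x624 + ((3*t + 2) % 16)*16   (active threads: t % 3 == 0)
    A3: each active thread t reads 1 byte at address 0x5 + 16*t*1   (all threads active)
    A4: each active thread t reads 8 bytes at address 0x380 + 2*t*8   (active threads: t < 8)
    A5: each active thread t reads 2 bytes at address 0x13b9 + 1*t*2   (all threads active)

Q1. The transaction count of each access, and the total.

A1: 16 transactions
A2: 4 transactions
A3: 4 transactions
A4: 2 transactions
A5: 2 transactions

Answer: 16,4,4,2,2; total 28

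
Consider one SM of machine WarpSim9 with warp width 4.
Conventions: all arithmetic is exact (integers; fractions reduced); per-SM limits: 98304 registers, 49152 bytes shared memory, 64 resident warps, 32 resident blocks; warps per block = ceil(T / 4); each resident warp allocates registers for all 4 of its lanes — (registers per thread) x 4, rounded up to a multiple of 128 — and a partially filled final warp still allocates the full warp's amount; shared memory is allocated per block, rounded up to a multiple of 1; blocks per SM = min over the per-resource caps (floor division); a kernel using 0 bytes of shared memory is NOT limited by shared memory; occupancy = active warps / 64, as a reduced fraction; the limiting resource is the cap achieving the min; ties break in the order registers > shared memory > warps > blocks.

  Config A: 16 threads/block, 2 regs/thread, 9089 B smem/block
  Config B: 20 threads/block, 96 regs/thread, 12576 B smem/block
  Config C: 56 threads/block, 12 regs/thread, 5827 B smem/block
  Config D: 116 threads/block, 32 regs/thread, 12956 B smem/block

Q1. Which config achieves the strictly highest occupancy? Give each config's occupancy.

occupancies: A 5/16, B 15/64, C 7/8, D 29/32

Answer: D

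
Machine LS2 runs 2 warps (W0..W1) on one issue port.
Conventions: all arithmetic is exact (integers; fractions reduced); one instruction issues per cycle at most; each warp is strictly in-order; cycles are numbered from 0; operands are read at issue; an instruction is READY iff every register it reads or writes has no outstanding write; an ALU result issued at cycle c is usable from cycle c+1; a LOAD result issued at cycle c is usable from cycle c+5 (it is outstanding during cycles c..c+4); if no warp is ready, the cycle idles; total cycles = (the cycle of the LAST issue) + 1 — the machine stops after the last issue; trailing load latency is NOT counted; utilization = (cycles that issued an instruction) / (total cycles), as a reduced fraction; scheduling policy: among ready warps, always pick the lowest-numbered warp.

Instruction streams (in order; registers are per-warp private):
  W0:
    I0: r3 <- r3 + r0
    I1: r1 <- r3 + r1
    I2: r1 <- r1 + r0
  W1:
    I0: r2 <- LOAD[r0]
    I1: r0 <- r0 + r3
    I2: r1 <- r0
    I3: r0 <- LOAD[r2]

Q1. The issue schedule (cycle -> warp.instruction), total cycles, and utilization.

cycle 0: W0.I0
cycle 1: W0.I1
cycle 2: W0.I2
cycle 3: W1.I0
cycle 4: W1.I1
cycle 5: W1.I2
cycle 6: idle
cycle 7: idle
cycle 8: W1.I3

Answer: 9 cycles, utilization 7/9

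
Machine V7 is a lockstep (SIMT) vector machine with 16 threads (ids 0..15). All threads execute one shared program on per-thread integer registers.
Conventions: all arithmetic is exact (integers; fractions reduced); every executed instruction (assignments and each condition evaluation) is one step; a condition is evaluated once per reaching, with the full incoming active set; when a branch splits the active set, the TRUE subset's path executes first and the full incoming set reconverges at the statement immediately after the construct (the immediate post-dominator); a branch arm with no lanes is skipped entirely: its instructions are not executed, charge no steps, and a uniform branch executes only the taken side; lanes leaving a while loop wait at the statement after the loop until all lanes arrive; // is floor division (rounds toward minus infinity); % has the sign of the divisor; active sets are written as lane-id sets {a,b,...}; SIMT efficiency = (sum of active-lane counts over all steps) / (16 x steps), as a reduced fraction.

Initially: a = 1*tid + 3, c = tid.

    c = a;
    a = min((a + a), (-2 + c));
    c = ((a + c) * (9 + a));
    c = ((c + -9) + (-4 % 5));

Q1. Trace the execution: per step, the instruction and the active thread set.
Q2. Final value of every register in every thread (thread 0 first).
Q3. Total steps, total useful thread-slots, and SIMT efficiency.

step 0: c <- a                       {0,1,2,3,4,5,6,7,8,9,10,11,12,13,14,15}
step 1: a <- min((a + a), (-2 + c))  {0,1,2,3,4,5,6,7,8,9,10,11,12,13,14,15}
step 2: c <- ((a + c) * (9 + a))     {0,1,2,3,4,5,6,7,8,9,10,11,12,13,14,15}
step 3: c <- ((c + -9) + (-4 % 5))   {0,1,2,3,4,5,6,7,8,9,10,11,12,13,14,15}

Answer: 4 steps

a: 1,2,3,4,5,6,7,8,9,10,11,12,13,14,15,16
c: 32,58,88,122,160,202,248,298,352,410,472,538,608,682,760,842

steps = 4; useful = 64; efficiency = 64/64 = 1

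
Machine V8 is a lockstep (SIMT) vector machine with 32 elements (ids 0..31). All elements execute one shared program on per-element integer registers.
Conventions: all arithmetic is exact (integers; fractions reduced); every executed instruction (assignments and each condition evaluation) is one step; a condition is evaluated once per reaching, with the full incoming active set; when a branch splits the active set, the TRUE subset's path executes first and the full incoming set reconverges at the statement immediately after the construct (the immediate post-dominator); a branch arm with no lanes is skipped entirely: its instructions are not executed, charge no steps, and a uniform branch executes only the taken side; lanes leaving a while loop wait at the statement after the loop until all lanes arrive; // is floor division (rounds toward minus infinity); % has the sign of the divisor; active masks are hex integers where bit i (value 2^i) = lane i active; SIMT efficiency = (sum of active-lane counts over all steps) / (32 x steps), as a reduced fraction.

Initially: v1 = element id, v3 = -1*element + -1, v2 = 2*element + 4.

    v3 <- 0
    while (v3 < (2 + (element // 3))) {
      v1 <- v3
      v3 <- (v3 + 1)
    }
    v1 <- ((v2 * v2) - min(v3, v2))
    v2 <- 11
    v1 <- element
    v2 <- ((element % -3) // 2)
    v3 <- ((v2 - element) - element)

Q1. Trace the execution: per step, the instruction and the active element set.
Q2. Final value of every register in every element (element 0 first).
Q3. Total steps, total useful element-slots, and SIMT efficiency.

step 0: v3 <- 0                      0xffffffff
step 1: eval (v3 < (2 + (element // 3))) 0xffffffff
step 2: v1 <- v3                     0xffffffff
step 3: v3 <- (v3 + 1)               0xffffffff
step 4: eval (v3 < (2 + (element // 3))) 0xffffffff
step 5: v1 <- v3                     0xffffffff
step 6: v3 <- (v3 + 1)               0xffffffff
step 7: eval (v3 < (2 + (element // 3))) 0xffffffff
step 8: v1 <- v3                     0xfffffff8
step 9: v3 <- (v3 + 1)               0xfffffff8
step 10: eval (v3 < (2 + (element // 3))) 0xfffffff8
step 11: v1 <- v3                     0xffffffc0
step 12: v3 <- (v3 + 1)               0xffffffc0
step 13: eval (v3 < (2 + (element // 3))) 0xffffffc0
step 14: v1 <- v3                     0xfffffe00
step 15: v3 <- (v3 + 1)               0xfffffe00
step 16: eval (v3 < (2 + (element // 3))) 0xfffffe00
step 17: v1 <- v3                     0xfffff000
step 18: v3 <- (v3 + 1)               0xfffff000
step 19: eval (v3 < (2 + (element // 3))) 0xfffff000
step 20: v1 <- v3                     0xffff8000
step 21: v3 <- (v3 + 1)               0xffff8000
step 22: eval (v3 < (2 + (element // 3))) 0xffff8000
step 23: v1 <- v3                     0xfffc0000
step 24: v3 <- (v3 + 1)               0xfffc0000
step 25: eval (v3 < (2 + (element // 3))) 0xfffc0000
step 26: v1 <- v3                     0xffe00000
step 27: v3 <- (v3 + 1)               0xffe00000
step 28: eval (v3 < (2 + (element // 3))) 0xffe00000
step 29: v1 <- v3                     0xff000000
step 30: v3 <- (v3 + 1)               0xff000000
step 31: eval (v3 < (2 + (element // 3))) 0xff000000
step 32: v1 <- v3                     0xf8000000
step 33: v3 <- (v3 + 1)               0xf8000000
step 34: eval (v3 < (2 + (element // 3))) 0xf8000000
step 35: v1 <- v3                     0xc0000000
step 36: v3 <- (v3 + 1)               0xc0000000
step 37: eval (v3 < (2 + (element // 3))) 0xc0000000
step 38: v1 <- ((v2 * v2) - min(v3, v2)) 0xffffffff
step 39: v2 <- 11                     0xffffffff
step 40: v1 <- element                0xffffffff
step 41: v2 <- ((element % -3) // 2)  0xffffffff
step 42: v3 <- ((v2 - element) - element) 0xffffffff

Answer: 43 steps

v1: 0,1,2,3,4,5,6,7,8,9,10,11,12,13,14,15,16,17,18,19,20,21,22,23,24,25,26,27,28,29,30,31
v3: 0,-3,-5,-6,-9,-11,-12,-15,-17,-18,-21,-23,-24,-27,-29,-30,-33,-35,-36,-39,-41,-42,-45,-47,-48,-51,-53,-54,-57,-59,-60,-63
v2: 0,-1,-1,0,-1,-1,0,-1,-1,0,-1,-1,0,-1,-1,0,-1,-1,0,-1,-1,0,-1,-1,0,-1,-1,0,-1,-1,0,-1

steps = 43; useful = 881; efficiency = 881/1376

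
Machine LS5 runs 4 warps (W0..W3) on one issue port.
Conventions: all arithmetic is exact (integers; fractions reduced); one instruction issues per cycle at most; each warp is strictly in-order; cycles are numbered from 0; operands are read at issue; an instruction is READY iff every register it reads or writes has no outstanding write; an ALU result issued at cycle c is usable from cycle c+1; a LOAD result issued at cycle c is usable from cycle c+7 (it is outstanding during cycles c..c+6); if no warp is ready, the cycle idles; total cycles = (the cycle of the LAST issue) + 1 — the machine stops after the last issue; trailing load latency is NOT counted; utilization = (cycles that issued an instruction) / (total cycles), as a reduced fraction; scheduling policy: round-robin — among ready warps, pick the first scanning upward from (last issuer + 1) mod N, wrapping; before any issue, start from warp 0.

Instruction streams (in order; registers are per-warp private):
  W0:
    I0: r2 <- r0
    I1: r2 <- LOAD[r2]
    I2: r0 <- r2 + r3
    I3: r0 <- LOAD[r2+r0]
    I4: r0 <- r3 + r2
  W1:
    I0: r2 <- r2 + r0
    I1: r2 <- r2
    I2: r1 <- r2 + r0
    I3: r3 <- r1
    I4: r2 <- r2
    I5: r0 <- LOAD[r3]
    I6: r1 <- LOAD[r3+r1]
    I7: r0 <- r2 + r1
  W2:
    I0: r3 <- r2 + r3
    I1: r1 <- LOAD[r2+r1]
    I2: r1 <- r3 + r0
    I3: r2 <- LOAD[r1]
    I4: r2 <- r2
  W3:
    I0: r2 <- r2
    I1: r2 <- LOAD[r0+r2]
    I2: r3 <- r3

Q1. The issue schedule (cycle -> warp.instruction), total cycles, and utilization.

cycle 0: W0.I0
cycle 1: W1.I0
cycle 2: W2.I0
cycle 3: W3.I0
cycle 4: W0.I1
cycle 5: W1.I1
cycle 6: W2.I1
cycle 7: W3.I1
cycle 8: W1.I2
cycle 9: W3.I2
cycle 10: W1.I3
cycle 11: W0.I2
cycle 12: W1.I4
cycle 13: W2.I2
cycle 14: W0.I3
cycle 15: W1.I5
cycle 16: W2.I3
cycle 17: W1.I6
cycle 18: idle
cycle 19: idle
cycle 20: idle
cycle 21: W0.I4
cycle 22: idle
cycle 23: W2.I4
cycle 24: W1.I7

Answer: 25 cycles, utilization 21/25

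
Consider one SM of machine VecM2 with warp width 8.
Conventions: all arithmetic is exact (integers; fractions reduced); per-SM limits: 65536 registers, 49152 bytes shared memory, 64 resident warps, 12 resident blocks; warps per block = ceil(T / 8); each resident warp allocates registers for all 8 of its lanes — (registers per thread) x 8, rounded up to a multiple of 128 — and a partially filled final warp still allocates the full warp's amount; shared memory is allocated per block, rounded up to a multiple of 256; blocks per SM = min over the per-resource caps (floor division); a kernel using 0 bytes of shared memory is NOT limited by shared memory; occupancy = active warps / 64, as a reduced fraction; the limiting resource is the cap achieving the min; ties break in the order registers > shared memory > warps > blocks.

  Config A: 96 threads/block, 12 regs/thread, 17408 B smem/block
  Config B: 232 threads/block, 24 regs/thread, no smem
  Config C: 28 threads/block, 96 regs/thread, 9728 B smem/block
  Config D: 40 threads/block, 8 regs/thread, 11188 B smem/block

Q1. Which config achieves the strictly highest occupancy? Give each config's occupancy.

occupancies: A 3/8, B 29/32, C 5/16, D 5/16

Answer: B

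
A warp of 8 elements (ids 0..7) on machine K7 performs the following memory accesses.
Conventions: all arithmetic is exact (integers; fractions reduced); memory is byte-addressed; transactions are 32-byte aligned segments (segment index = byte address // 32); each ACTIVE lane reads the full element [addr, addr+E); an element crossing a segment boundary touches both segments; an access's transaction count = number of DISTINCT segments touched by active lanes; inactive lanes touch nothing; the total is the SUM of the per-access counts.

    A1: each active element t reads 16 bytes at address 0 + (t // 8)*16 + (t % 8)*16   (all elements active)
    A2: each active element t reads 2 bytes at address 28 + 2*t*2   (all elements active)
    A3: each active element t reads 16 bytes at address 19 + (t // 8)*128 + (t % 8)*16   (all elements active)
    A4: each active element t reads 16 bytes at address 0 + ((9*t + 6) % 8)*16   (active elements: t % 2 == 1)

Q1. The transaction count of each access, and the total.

A1: 4 transactions
A2: 2 transactions
A3: 5 transactions
A4: 4 transactions

Answer: 4,2,5,4; total 15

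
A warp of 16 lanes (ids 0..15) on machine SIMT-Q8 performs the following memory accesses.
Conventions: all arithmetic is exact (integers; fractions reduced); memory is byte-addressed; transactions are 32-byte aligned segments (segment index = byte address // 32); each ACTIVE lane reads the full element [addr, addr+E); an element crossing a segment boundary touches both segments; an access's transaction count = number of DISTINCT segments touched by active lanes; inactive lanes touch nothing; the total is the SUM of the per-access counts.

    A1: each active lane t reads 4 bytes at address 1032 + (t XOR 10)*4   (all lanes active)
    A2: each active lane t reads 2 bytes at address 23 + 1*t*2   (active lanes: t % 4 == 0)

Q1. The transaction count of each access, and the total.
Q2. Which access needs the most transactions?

A1: 3 transactions
A2: 2 transactions

Answer: 3,2; total 5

Answer: A1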